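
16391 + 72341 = 88732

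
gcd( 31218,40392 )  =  66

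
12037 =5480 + 6557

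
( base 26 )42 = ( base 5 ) 411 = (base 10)106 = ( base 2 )1101010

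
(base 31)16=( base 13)2b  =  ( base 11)34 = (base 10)37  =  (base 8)45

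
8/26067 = 8/26067= 0.00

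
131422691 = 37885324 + 93537367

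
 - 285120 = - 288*990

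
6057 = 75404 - 69347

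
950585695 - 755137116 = 195448579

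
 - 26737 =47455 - 74192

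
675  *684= 461700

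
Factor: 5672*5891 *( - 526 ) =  - 2^4*43^1*137^1*263^1*709^1 = - 17575633552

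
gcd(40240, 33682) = 2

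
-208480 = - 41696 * 5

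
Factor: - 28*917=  - 2^2*7^2*131^1= -  25676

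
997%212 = 149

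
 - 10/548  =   -5/274 = - 0.02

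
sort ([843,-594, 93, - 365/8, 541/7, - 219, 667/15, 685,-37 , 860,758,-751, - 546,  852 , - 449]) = [ - 751, - 594, - 546, - 449,-219, - 365/8 ,-37,667/15,541/7, 93,685, 758, 843,  852 , 860] 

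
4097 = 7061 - 2964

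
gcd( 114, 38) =38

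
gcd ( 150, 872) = 2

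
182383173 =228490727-46107554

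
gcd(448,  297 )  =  1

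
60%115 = 60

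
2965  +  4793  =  7758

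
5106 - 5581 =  - 475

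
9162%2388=1998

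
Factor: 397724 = 2^2*99431^1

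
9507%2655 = 1542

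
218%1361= 218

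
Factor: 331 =331^1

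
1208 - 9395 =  - 8187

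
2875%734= 673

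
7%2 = 1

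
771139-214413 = 556726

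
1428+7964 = 9392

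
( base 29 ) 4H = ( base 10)133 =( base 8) 205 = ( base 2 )10000101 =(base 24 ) 5D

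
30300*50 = 1515000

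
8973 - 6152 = 2821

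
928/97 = 928/97 = 9.57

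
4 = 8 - 4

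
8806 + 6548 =15354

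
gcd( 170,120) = 10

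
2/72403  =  2/72403 = 0.00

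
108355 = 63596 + 44759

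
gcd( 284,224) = 4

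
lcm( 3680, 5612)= 224480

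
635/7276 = 635/7276 = 0.09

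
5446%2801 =2645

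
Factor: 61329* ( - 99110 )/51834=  - 5^1 * 11^1*17^1*163^ ( - 1) * 20443^1 = - 19114205/163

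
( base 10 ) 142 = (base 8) 216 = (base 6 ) 354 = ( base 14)A2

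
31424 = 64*491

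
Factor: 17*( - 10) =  - 2^1*5^1*17^1 = - 170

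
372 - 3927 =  - 3555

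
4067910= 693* 5870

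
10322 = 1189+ 9133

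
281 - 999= - 718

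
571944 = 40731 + 531213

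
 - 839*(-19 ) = 15941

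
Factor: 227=227^1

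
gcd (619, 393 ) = 1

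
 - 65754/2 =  - 32877 =-  32877.00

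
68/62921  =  68/62921 = 0.00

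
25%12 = 1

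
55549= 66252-10703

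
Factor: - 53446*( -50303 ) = 2688494138 = 2^1*11^1 *17^1 * 269^1 * 26723^1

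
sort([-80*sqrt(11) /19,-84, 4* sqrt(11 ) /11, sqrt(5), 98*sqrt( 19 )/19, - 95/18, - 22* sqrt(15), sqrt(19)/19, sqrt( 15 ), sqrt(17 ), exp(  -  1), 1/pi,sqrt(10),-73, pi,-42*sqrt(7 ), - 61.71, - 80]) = [ - 42*sqrt (7) , - 22*sqrt( 15 ),  -  84, - 80,- 73, - 61.71,-80*sqrt(11 ) /19,  -  95/18, sqrt(19 ) /19, 1/pi, exp(-1 ), 4 * sqrt( 11 ) /11,sqrt(5), pi, sqrt(10 ), sqrt(15),sqrt(  17),  98*sqrt(19)/19]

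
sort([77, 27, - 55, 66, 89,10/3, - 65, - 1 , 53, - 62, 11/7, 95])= [ - 65, - 62, - 55, - 1,11/7,10/3, 27 , 53 , 66,  77,  89, 95]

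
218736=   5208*42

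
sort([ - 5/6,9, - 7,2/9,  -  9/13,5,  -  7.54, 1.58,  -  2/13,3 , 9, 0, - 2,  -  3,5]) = [-7.54,-7, - 3,- 2,  -  5/6, - 9/13, - 2/13, 0,  2/9,1.58,3, 5, 5,9,9] 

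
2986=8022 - 5036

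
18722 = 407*46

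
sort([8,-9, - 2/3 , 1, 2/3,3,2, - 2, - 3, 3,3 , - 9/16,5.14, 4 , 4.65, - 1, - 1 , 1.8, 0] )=[ - 9,-3, - 2, - 1, - 1 , - 2/3, - 9/16 , 0,  2/3, 1 , 1.8,2,3,  3,3,4, 4.65, 5.14,  8 ]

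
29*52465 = 1521485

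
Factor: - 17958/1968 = -73/8=- 2^(  -  3)*73^1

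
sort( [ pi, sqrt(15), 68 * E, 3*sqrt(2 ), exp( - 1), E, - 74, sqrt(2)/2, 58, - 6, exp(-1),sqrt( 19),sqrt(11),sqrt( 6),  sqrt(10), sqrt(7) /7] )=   [ -74,- 6,exp( -1),exp( - 1 ),sqrt(7) /7, sqrt( 2)/2, sqrt( 6 ), E,pi,sqrt ( 10 ),sqrt (11 ),sqrt(15 ), 3*sqrt(2),sqrt(19), 58, 68*E]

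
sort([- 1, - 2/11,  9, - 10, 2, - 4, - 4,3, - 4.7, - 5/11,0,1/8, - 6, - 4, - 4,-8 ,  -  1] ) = [ - 10, - 8, - 6,  -  4.7, - 4, - 4, - 4, - 4, - 1, - 1, - 5/11,-2/11,  0, 1/8,2, 3,  9 ] 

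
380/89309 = 380/89309 = 0.00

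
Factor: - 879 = -3^1*293^1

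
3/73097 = 3/73097 = 0.00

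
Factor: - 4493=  - 4493^1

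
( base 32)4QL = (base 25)7MO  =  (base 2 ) 1001101010101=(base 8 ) 11525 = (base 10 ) 4949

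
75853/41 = 1850 + 3/41 = 1850.07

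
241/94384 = 241/94384 = 0.00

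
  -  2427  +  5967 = 3540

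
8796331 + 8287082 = 17083413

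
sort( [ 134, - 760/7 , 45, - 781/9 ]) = [-760/7, - 781/9,45,  134]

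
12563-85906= - 73343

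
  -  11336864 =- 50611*224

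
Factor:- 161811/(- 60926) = 2^( - 1)*3^3*13^1*41^( - 1)*461^1*743^ (-1 )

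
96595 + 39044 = 135639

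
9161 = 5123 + 4038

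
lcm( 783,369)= 32103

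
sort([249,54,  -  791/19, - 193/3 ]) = [-193/3, - 791/19 , 54, 249] 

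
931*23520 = 21897120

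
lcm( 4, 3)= 12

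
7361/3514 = 2+ 333/3514= 2.09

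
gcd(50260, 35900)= 7180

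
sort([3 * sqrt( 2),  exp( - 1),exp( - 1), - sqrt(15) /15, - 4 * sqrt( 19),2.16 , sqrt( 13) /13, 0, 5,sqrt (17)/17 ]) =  [-4*sqrt(19),-sqrt (15) /15,0,sqrt( 17)/17, sqrt (13)/13 , exp(-1)  ,  exp ( - 1), 2.16, 3 * sqrt( 2 ), 5] 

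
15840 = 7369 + 8471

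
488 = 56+432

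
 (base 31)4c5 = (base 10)4221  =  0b1000001111101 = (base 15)13B6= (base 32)43T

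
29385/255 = 115 + 4/17 = 115.24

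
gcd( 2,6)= 2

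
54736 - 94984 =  - 40248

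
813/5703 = 271/1901 = 0.14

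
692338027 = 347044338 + 345293689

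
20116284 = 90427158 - 70310874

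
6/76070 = 3/38035= 0.00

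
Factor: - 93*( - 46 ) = 4278 = 2^1*3^1*23^1* 31^1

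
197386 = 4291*46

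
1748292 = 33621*52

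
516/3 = 172  =  172.00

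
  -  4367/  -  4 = 4367/4 = 1091.75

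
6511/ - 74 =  - 88 + 1/74 = - 87.99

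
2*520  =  1040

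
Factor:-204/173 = -2^2*3^1*  17^1*173^( - 1)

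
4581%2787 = 1794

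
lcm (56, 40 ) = 280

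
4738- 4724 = 14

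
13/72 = 13/72 = 0.18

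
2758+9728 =12486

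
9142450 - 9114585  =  27865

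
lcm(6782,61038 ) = 61038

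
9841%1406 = 1405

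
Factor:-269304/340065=  -  2^3*3^( - 2 )*5^(-1)*7^2*11^(  -  1 ) = - 392/495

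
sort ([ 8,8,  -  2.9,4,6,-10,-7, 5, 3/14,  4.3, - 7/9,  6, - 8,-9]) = [ - 10, - 9,-8, - 7, -2.9,  -  7/9,3/14,4,4.3,5,6,6, 8,8 ] 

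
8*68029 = 544232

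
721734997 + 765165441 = 1486900438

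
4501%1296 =613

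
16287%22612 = 16287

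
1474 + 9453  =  10927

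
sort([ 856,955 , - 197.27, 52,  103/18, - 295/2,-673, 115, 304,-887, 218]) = [- 887,-673,-197.27, - 295/2, 103/18, 52, 115, 218, 304,  856, 955]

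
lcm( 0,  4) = 0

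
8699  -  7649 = 1050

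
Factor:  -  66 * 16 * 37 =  - 2^5 * 3^1*11^1*37^1=- 39072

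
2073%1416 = 657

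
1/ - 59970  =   - 1 + 59969/59970  =  - 0.00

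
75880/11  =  6898 + 2/11 = 6898.18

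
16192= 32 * 506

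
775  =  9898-9123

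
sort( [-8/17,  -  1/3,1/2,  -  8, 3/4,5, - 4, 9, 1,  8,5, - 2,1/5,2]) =[ - 8, -4, - 2, - 8/17, - 1/3, 1/5, 1/2,3/4,1 , 2,  5, 5 , 8, 9 ] 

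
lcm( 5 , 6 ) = 30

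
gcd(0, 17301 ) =17301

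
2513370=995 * 2526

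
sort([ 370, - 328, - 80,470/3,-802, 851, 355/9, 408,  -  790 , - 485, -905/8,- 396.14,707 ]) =[ - 802, - 790, - 485, - 396.14, - 328, - 905/8, - 80,355/9 , 470/3 , 370, 408, 707, 851] 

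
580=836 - 256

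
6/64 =3/32=0.09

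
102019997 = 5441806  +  96578191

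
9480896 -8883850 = 597046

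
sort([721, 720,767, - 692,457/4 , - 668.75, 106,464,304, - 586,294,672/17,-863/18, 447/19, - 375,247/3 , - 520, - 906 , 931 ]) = [ - 906,-692, - 668.75,-586, - 520,-375,-863/18,  447/19 , 672/17,247/3,106,457/4,294,304,464,720,721 , 767 , 931]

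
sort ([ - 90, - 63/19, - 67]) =[ - 90, -67, - 63/19] 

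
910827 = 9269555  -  8358728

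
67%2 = 1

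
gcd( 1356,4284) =12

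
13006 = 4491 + 8515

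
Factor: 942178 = 2^1*471089^1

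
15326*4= 61304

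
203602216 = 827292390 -623690174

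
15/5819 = 15/5819 = 0.00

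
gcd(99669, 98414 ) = 1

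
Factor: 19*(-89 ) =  - 19^1*89^1=- 1691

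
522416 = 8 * 65302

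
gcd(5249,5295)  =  1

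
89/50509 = 89/50509 = 0.00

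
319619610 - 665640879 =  - 346021269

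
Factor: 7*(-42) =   -  2^1*3^1*7^2 = - 294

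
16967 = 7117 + 9850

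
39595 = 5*7919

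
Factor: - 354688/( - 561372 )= 2^5*3^ (-1 )*7^( - 1)*17^1*41^( - 1) = 544/861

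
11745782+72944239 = 84690021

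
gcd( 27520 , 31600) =80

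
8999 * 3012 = 27104988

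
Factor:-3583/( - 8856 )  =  2^( - 3 )*3^( - 3 )*41^( - 1)*3583^1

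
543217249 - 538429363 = 4787886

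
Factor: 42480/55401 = 240/313  =  2^4*3^1*5^1 * 313^( - 1)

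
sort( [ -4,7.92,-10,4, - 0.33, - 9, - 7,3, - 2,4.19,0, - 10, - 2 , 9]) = [-10, - 10, - 9,-7,  -  4,  -  2, - 2, - 0.33,0,3,4,4.19,7.92,9 ]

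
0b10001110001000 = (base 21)KD3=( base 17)1E81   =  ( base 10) 9096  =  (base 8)21610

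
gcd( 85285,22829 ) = 37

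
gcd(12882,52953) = 57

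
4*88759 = 355036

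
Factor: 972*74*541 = 38913048 = 2^3*3^5 * 37^1*541^1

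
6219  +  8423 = 14642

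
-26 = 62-88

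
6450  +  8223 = 14673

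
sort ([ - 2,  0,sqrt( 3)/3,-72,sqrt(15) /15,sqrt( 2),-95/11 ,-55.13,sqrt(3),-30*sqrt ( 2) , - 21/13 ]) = [ - 72,-55.13,-30*sqrt( 2), - 95/11,-2,-21/13,0, sqrt(15) /15, sqrt( 3 )/3,  sqrt( 2),sqrt( 3 )] 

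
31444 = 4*7861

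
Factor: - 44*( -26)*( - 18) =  - 2^4 * 3^2*11^1*13^1 =- 20592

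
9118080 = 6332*1440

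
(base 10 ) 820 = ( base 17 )2e4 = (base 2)1100110100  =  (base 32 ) PK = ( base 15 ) 39A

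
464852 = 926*502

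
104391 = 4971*21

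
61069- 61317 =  - 248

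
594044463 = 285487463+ 308557000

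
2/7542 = 1/3771 = 0.00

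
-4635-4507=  - 9142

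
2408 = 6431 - 4023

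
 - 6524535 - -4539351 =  - 1985184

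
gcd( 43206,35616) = 6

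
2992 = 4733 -1741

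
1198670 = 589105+609565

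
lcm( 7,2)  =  14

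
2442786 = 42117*58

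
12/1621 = 12/1621 = 0.01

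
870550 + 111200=981750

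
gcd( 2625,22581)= 3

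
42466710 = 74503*570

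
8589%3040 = 2509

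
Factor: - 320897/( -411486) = 2^(-1)* 3^(-1 )*223^1*1439^1*68581^( - 1)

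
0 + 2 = 2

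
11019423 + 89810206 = 100829629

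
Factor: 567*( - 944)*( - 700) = 374673600 = 2^6*3^4*5^2*7^2*59^1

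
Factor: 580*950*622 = 342722000 = 2^4*5^3*19^1*29^1*311^1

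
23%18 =5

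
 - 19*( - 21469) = 407911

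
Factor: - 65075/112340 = - 95/164 = - 2^( - 2 )*5^1*19^1* 41^ ( - 1 ) 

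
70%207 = 70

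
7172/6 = 3586/3 = 1195.33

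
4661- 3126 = 1535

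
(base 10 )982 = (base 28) 172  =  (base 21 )24G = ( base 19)2DD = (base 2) 1111010110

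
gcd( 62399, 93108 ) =1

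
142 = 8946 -8804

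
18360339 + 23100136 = 41460475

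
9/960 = 3/320  =  0.01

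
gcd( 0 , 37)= 37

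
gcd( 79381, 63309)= 1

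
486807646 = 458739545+28068101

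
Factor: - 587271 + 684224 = 96953 = 96953^1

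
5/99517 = 5/99517=0.00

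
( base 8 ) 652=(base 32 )da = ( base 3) 120210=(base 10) 426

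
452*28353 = 12815556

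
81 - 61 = 20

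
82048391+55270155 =137318546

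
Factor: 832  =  2^6*13^1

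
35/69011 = 35/69011 =0.00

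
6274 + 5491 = 11765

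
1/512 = 1/512 = 0.00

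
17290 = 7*2470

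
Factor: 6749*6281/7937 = 42390469/7937 = 11^1*17^1*397^1 * 571^1*7937^( - 1 ) 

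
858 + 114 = 972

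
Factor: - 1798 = -2^1*29^1*31^1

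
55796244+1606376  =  57402620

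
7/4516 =7/4516 = 0.00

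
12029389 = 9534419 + 2494970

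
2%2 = 0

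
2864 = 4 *716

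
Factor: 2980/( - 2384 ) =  - 2^ ( - 2 )*5^1 = - 5/4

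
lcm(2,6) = 6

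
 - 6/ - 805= 6/805 = 0.01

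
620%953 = 620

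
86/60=43/30 = 1.43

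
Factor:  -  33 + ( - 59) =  - 2^2*23^1 = - 92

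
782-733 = 49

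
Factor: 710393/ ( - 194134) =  - 2^( - 1 )*113^( - 1)*827^1  =  -  827/226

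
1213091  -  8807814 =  - 7594723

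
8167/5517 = 1 + 2650/5517= 1.48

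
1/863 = 1/863 =0.00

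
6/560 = 3/280 =0.01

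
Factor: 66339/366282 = 2^( - 1 )*3^2* 13^1*17^( - 1)*19^( - 1 ) = 117/646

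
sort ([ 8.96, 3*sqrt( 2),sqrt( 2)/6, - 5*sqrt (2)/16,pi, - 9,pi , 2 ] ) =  [ - 9, - 5*sqrt(2) /16, sqrt(2) /6, 2, pi, pi,3*sqrt( 2), 8.96 ]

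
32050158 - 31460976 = 589182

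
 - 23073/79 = - 23073/79 =- 292.06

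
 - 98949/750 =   -  32983/250 = - 131.93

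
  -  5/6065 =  - 1+ 1212/1213 = - 0.00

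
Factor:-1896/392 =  - 237/49 = - 3^1*7^( - 2 ) * 79^1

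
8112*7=56784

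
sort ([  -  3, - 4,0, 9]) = [ -4, - 3 , 0, 9]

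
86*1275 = 109650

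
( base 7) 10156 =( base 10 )2491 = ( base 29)2RQ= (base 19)6H2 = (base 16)9bb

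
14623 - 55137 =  - 40514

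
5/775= 1/155 = 0.01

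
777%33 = 18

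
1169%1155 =14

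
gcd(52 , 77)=1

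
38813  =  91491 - 52678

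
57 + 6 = 63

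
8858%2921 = 95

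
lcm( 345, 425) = 29325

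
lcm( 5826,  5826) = 5826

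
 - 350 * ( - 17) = 5950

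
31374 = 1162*27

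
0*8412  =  0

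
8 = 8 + 0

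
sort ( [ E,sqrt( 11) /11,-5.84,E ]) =[ - 5.84, sqrt( 11 )/11, E,E]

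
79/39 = 2  +  1/39=2.03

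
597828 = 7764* 77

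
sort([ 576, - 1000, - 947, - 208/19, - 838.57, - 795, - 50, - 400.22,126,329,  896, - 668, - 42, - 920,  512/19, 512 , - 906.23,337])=[  -  1000, - 947,-920,-906.23 ,-838.57 , - 795, - 668, - 400.22, - 50, - 42, - 208/19,  512/19 , 126, 329, 337 , 512,  576,896] 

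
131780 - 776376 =- 644596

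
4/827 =4/827 = 0.00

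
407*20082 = 8173374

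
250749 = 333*753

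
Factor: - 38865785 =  - 5^1*7^1*31^1*113^1*317^1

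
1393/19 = 1393/19 = 73.32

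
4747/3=4747/3 = 1582.33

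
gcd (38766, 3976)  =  994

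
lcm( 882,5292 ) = 5292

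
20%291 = 20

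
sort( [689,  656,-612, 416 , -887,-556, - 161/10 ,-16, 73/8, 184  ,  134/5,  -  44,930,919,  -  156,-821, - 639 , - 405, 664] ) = [-887,  -  821, - 639 , - 612,  -  556,-405, - 156,-44, - 161/10, -16 , 73/8,134/5, 184,416, 656,664, 689, 919,  930]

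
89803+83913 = 173716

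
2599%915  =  769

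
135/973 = 135/973 = 0.14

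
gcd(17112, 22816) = 5704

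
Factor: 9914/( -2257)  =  -2^1*37^(-1 )*61^( -1)*4957^1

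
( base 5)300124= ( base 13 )4392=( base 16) 24c6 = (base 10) 9414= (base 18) 1B10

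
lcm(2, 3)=6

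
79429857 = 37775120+41654737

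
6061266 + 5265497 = 11326763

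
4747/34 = 4747/34 = 139.62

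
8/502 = 4/251 = 0.02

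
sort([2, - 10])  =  [ - 10,2] 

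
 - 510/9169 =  - 1 + 8659/9169 = - 0.06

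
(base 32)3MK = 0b111011010100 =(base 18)BCG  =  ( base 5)110141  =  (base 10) 3796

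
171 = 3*57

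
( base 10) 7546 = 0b1110101111010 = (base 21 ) h27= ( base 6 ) 54534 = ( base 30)8BG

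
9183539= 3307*2777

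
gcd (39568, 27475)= 1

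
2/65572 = 1/32786=0.00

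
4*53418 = 213672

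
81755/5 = 16351= 16351.00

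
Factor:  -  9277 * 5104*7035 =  - 2^4*3^1*5^1*7^1*11^1*29^1*67^1*9277^1 = - 333105899280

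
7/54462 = 7/54462 = 0.00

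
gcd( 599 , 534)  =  1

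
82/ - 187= - 82/187  =  - 0.44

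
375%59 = 21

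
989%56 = 37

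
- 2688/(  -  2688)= 1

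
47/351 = 47/351 = 0.13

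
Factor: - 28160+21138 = -2^1 * 3511^1 = -7022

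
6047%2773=501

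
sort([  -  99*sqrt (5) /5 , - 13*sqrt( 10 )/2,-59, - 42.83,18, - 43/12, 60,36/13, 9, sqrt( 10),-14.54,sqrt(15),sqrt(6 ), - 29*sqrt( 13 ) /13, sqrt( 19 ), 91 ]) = [ - 59, - 99*sqrt( 5)/5, - 42.83,-13*sqrt( 10)/2,-14.54, - 29*sqrt( 13)/13, - 43/12, sqrt( 6 ), 36/13, sqrt( 10 ), sqrt(15 ) , sqrt(19), 9, 18, 60,91 ]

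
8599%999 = 607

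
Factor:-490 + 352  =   - 2^1*3^1*23^1 = - 138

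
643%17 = 14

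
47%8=7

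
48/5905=48/5905=0.01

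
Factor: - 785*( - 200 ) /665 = 31400/133 = 2^3*5^2*7^ ( - 1)*19^( - 1)*157^1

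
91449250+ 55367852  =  146817102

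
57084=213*268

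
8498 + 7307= 15805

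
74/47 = 74/47 = 1.57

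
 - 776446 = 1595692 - 2372138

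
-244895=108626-353521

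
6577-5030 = 1547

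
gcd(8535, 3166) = 1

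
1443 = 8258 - 6815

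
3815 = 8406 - 4591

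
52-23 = 29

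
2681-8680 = -5999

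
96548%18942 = 1838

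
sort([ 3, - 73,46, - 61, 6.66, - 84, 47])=[-84, - 73,-61,3, 6.66,46,47]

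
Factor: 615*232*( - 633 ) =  - 90316440 = -  2^3*3^2*5^1*29^1*41^1*211^1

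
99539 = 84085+15454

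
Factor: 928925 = 5^2*73^1*509^1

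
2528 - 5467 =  - 2939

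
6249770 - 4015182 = 2234588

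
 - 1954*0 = 0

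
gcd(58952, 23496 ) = 8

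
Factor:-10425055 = -5^1*2085011^1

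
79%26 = 1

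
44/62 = 22/31 = 0.71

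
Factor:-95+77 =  - 2^1*3^2 = - 18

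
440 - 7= 433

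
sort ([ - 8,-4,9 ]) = [ - 8, - 4,9 ]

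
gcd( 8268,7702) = 2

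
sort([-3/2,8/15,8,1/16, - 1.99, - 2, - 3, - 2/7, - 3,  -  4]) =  [ - 4,-3, - 3, - 2, - 1.99, - 3/2, - 2/7, 1/16, 8/15, 8]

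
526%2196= 526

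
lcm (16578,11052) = 33156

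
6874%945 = 259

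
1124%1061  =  63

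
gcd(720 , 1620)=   180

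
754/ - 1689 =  - 754/1689= -  0.45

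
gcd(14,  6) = 2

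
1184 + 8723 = 9907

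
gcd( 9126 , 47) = 1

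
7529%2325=554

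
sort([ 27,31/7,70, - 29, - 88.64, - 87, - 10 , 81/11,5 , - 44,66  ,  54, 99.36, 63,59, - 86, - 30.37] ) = [ - 88.64,  -  87,-86 , - 44, - 30.37, - 29,-10,31/7 , 5,81/11, 27 , 54, 59, 63,  66,70, 99.36 ]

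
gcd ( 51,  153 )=51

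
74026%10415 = 1121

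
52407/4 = 13101 + 3/4 = 13101.75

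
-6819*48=-327312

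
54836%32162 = 22674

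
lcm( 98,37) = 3626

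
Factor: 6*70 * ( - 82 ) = - 2^3*3^1*5^1*7^1*41^1 = - 34440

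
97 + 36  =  133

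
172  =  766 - 594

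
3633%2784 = 849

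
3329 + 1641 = 4970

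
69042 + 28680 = 97722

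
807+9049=9856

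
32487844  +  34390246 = 66878090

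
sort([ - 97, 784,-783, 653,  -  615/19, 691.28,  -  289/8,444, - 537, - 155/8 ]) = [ - 783 , - 537, - 97 , - 289/8, - 615/19, - 155/8,444,653, 691.28 , 784 ] 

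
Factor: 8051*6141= 49441191 =3^1*23^1*83^1*89^1*97^1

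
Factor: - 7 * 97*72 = -2^3*3^2* 7^1 *97^1 = -  48888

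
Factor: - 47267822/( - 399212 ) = 23633911/199606=2^( - 1)*7^1*11^( - 1 )*43^( - 1)*211^( - 1 )*3376273^1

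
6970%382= 94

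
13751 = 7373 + 6378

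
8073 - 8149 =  - 76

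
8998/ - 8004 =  - 2  +  3505/4002 = - 1.12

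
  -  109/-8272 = 109/8272 = 0.01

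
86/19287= 86/19287  =  0.00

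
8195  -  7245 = 950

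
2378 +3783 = 6161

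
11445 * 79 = 904155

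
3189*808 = 2576712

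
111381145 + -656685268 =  - 545304123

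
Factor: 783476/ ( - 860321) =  - 2^2*7^( - 1)* 11^( - 1 )*11173^( - 1) * 195869^1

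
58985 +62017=121002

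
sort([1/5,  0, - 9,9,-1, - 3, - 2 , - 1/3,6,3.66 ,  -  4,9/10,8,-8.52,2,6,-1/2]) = [ -9 , - 8.52, - 4, - 3,  -  2,  -  1, - 1/2,- 1/3, 0,1/5,9/10,2, 3.66,6,  6, 8,9] 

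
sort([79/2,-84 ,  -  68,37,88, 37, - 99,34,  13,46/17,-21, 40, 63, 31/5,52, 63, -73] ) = [ - 99,  -  84,-73, - 68,-21, 46/17, 31/5, 13, 34,  37, 37, 79/2 , 40 , 52 , 63,63, 88 ]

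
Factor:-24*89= -2^3*3^1*89^1  =  - 2136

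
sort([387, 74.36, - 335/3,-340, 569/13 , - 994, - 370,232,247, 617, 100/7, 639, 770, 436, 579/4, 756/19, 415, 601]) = [  -  994,  -  370,- 340, - 335/3,100/7,756/19 , 569/13, 74.36, 579/4,232, 247, 387  ,  415  ,  436, 601,617, 639,770 ] 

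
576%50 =26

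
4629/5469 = 1543/1823 = 0.85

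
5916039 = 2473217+3442822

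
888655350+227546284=1116201634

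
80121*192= 15383232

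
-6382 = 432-6814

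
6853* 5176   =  35471128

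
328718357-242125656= 86592701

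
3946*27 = 106542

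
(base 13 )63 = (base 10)81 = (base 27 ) 30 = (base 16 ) 51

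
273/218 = 273/218 = 1.25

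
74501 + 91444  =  165945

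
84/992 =21/248 = 0.08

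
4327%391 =26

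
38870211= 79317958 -40447747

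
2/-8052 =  -1 +4025/4026= -  0.00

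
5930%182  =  106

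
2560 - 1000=1560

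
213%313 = 213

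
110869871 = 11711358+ 99158513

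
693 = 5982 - 5289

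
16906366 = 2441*6926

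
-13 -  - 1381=1368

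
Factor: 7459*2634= 19647006= 2^1*3^1*439^1 * 7459^1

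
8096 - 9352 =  - 1256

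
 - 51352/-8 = 6419+0/1 =6419.00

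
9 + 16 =25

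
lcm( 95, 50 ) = 950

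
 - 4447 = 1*( - 4447)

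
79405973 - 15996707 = 63409266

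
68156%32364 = 3428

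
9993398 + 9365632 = 19359030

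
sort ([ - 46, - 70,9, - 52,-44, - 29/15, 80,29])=[ - 70, - 52, - 46, - 44, - 29/15, 9,29, 80 ] 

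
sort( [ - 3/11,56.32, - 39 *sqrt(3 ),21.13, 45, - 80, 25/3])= [ - 80, - 39*sqrt( 3), - 3/11,25/3,21.13,45, 56.32]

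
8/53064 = 1/6633  =  0.00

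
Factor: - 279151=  - 23^1*53^1*229^1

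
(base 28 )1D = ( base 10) 41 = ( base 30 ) 1b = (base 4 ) 221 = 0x29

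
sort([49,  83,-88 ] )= [  -  88,49, 83 ]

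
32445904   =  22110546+10335358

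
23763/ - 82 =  - 23763/82 = - 289.79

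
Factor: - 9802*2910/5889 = -2^2*5^1*13^1*29^1*97^1*151^(  -  1) = -  731380/151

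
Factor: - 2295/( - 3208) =2^(  -  3 ) * 3^3*5^1*17^1*401^(-1 ) 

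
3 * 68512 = 205536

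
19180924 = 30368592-11187668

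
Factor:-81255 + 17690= - 63565 = - 5^1*12713^1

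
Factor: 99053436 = 2^2 * 3^1*509^1*16217^1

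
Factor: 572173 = 7^2*11677^1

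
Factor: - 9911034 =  - 2^1*3^2*7^2*17^1*661^1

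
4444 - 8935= -4491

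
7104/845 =7104/845 = 8.41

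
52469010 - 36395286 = 16073724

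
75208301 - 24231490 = 50976811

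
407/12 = 407/12 = 33.92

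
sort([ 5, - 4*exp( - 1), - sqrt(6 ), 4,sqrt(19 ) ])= [ - sqrt ( 6),-4*exp(- 1 ),4,sqrt( 19), 5 ] 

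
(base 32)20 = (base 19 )37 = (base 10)64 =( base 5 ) 224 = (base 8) 100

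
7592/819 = 584/63 = 9.27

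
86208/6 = 14368 =14368.00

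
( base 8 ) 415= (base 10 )269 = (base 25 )AJ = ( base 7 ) 533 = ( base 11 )225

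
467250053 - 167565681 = 299684372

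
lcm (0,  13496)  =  0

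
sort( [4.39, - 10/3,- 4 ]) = [ - 4,-10/3, 4.39]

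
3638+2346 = 5984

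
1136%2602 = 1136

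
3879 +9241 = 13120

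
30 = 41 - 11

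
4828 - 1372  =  3456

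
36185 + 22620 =58805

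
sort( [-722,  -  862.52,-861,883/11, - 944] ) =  [-944, - 862.52,- 861,-722, 883/11]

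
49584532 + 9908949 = 59493481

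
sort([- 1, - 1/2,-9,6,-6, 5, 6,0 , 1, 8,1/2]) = [ - 9,-6, -1, - 1/2,0, 1/2,1,5, 6,  6,8]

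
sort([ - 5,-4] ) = [ - 5, - 4]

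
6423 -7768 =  - 1345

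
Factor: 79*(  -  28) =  - 2^2*7^1*79^1  =  - 2212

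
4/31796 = 1/7949 = 0.00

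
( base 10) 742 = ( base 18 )254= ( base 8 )1346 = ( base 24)16m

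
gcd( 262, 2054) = 2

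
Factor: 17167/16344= 2^(  -  3 )*3^( - 2) * 227^( - 1 )*17167^1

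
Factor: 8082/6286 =9/7 = 3^2 * 7^( - 1) 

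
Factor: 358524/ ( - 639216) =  - 2^( - 2)*193^( - 1)*433^1 = -  433/772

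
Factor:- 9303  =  -3^1*7^1*443^1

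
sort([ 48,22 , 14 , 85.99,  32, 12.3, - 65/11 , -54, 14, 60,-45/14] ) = [-54, - 65/11,  -  45/14,12.3,14,  14, 22,32, 48,60, 85.99]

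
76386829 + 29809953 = 106196782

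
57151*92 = 5257892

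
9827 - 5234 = 4593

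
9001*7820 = 70387820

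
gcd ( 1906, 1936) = 2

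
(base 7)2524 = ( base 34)rv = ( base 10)949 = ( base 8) 1665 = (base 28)15P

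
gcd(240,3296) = 16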